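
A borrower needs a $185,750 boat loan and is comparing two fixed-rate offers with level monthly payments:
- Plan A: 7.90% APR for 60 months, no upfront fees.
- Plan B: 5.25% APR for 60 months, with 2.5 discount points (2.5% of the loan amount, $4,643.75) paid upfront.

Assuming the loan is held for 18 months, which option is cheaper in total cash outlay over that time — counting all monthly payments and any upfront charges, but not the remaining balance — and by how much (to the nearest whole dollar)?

Plan A: monthly rate = 7.9%/12 = 0.0065833; payment = 185,750 × 0.0065833 / (1 − (1+0.0065833)^−60) = $3,757.46.
Plan B: monthly rate = 5.25%/12 = 0.0043750; payment = 185,750 × 0.0043750 / (1 − (1+0.0043750)^−60) = $3,526.65.
Over 18 months: Plan A costs 18 × $3,757.46 = $67,634.28; Plan B costs 18 × $3,526.65 + $4,643.75 = $68,123.45.
Plan A is cheaper by $68,123.45 − $67,634.28 = $489.17.

Plan A by $489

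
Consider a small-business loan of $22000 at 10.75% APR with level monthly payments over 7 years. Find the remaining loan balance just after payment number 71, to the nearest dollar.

With monthly rate i = 10.75%/12 = 0.0089583, the balance after k of n payments is P · [(1+i)^n − (1+i)^k] / [(1+i)^n − 1].
(1+0.0089583)^84 = 2.11520011 and (1+0.0089583)^71 = 1.88364670, so the balance is 22,000 × (2.11520011 − 1.88364670) / (2.11520011 − 1) = $4,567.95.

$4,568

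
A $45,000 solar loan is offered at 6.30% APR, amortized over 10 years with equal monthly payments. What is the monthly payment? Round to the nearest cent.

At 6.30% the monthly rate is 0.0052500, so the payment is 45,000 × 0.0052500 / (1 − 1.0052500^−120) = $506.40.

$506.40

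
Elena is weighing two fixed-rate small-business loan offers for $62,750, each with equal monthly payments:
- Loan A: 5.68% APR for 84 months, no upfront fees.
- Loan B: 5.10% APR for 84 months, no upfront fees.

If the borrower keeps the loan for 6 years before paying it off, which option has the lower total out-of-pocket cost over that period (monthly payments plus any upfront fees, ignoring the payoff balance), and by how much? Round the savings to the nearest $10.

Loan A: monthly rate = 5.68%/12 = 0.0047333; payment = 62,750 × 0.0047333 / (1 − (1+0.0047333)^−84) = $907.09.
Loan B: at 5.10% the monthly rate is 0.0042500, so the payment is 62,750 × 0.0042500 / (1 − 1.0042500^−84) = $889.85.
Over 72 months: Loan A costs 72 × $907.09 = $65,310.48; Loan B costs 72 × $889.85 = $64,069.20.
Loan B is cheaper by $65,310.48 − $64,069.20 = $1,241.28.

Loan B by $1,240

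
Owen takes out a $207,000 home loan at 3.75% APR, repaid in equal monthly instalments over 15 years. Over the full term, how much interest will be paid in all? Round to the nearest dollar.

At 3.75% the monthly rate is 0.0031250, so the payment is 207,000 × 0.0031250 / (1 − 1.0031250^−180) = $1,505.35.
Total paid = 180 × $1,505.35 = $270,963.00; interest = $270,963.00 − $207,000 = $63,963.00.

$63,963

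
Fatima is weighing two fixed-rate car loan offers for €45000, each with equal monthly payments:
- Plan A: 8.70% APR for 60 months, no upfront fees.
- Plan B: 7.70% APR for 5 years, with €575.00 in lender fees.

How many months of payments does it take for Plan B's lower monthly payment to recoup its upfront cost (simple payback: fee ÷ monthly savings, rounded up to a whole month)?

Plan A: monthly rate = 8.7%/12 = 0.0072500; payment = 45,000 × 0.0072500 / (1 − (1+0.0072500)^−60) = €927.59.
Plan B: monthly rate = 7.7%/12 = 0.0064167; payment = 45,000 × 0.0064167 / (1 − (1+0.0064167)^−60) = €905.99.
Monthly savings = €927.59 − €905.99 = €21.60.
Break-even = €575.00 / €21.60 = 26.62 → 27 months.

27 months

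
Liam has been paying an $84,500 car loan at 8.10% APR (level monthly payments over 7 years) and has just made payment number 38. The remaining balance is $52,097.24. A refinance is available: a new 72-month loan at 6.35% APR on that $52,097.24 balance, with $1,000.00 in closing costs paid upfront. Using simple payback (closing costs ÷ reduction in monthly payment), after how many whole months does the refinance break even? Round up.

3 months

Current payment = 84,500 × 8.1%/12 / (1 − (1+0.0067500)^−84) = $1,321.25.
Refinanced payment = 52,097.24 × 0.0052917 / (1 − (1+0.0052917)^−72) = $872.04.
Monthly savings = $1,321.25 − $872.04 = $449.21.
Break-even = $1,000.00 / $449.21 = 2.23 → 3 months.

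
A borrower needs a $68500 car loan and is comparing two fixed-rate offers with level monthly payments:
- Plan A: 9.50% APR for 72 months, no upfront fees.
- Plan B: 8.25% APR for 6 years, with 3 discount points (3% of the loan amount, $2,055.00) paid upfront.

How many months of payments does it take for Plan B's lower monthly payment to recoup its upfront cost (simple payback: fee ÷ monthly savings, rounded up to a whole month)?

Plan A: monthly rate = 9.5%/12 = 0.0079167; payment = 68,500 × 0.0079167 / (1 − (1+0.0079167)^−72) = $1,251.82.
Plan B: at 8.25% the monthly rate is 0.0068750, so the payment is 68,500 × 0.0068750 / (1 − 1.0068750^−72) = $1,209.41.
Monthly savings = $1,251.82 − $1,209.41 = $42.41.
Break-even = $2,055.00 / $42.41 = 48.46 → 49 months.

49 months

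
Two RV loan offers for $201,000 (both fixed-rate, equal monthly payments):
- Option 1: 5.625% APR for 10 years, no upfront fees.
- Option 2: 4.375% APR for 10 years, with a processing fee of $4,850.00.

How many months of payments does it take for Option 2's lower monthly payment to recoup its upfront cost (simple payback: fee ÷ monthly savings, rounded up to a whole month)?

Option 1: monthly rate = 5.625%/12 = 0.0046875; payment = 201,000 × 0.0046875 / (1 − (1+0.0046875)^−120) = $2,193.85.
Option 2: monthly rate = 4.375%/12 = 0.0036458; payment = 201,000 × 0.0036458 / (1 − (1+0.0036458)^−120) = $2,071.04.
Monthly savings = $2,193.85 − $2,071.04 = $122.81.
Break-even = $4,850.00 / $122.81 = 39.49 → 40 months.

40 months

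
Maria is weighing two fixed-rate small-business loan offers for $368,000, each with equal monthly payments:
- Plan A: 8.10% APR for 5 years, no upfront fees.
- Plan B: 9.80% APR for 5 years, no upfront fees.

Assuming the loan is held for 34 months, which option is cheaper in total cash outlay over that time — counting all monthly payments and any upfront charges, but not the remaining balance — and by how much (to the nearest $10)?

Plan A: monthly rate = 8.1%/12 = 0.0067500; payment = 368,000 × 0.0067500 / (1 − (1+0.0067500)^−60) = $7,479.34.
Plan B: at 9.80% the monthly rate is 0.0081667, so the payment is 368,000 × 0.0081667 / (1 − 1.0081667^−60) = $7,782.75.
Over 34 months: Plan A costs 34 × $7,479.34 = $254,297.56; Plan B costs 34 × $7,782.75 = $264,613.50.
Plan A is cheaper by $264,613.50 − $254,297.56 = $10,315.94.

Plan A by $10,320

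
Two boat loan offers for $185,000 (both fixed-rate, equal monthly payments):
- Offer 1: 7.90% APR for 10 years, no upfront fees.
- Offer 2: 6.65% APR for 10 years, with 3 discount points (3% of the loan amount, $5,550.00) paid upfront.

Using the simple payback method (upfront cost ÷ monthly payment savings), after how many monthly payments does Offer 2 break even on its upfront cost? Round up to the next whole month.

Offer 1: monthly rate = 7.9%/12 = 0.0065833; payment = 185,000 × 0.0065833 / (1 − (1+0.0065833)^−120) = $2,234.80.
Offer 2: monthly rate = 6.65%/12 = 0.0055417; payment = 185,000 × 0.0055417 / (1 − (1+0.0055417)^−120) = $2,114.78.
Monthly savings = $2,234.80 − $2,114.78 = $120.02.
Break-even = $5,550.00 / $120.02 = 46.24 → 47 months.

47 months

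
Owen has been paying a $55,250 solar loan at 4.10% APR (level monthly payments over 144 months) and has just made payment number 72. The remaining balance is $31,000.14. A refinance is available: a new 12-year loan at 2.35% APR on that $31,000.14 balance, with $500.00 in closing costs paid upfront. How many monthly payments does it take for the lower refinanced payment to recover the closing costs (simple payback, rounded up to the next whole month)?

Current payment = 55,250 × 4.1%/12 / (1 − (1+0.0034167)^−144) = $486.42.
Refinanced payment = 31,000.14 × 0.0019583 / (1 − (1+0.0019583)^−144) = $247.27.
Monthly savings = $486.42 − $247.27 = $239.15.
Break-even = $500.00 / $239.15 = 2.09 → 3 months.

3 months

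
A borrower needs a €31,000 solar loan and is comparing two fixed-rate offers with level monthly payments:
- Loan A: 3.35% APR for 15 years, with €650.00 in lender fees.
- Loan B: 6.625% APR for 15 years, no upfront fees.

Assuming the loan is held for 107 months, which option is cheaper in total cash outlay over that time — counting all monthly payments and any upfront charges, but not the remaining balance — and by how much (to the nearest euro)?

Loan A by €5,004

Loan A: monthly rate = 3.35%/12 = 0.0027917; payment = 31,000 × 0.0027917 / (1 − (1+0.0027917)^−180) = €219.34.
Loan B: at 6.625% the monthly rate is 0.0055208, so the payment is 31,000 × 0.0055208 / (1 − 1.0055208^−180) = €272.18.
Over 107 months: Loan A costs 107 × €219.34 + €650.00 = €24,119.38; Loan B costs 107 × €272.18 = €29,123.26.
Loan A is cheaper by €29,123.26 − €24,119.38 = €5,003.88.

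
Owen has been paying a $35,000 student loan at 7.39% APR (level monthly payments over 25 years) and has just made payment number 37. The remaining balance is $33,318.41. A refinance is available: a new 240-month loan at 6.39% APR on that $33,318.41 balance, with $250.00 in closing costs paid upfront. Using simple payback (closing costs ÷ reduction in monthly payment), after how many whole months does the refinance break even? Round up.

Current payment = 35,000 × 7.39%/12 / (1 − (1+0.0061583)^−300) = $256.15.
Refinanced payment = 33,318.41 × 0.0053250 / (1 − (1+0.0053250)^−240) = $246.26.
Monthly savings = $256.15 − $246.26 = $9.89.
Break-even = $250.00 / $9.89 = 25.28 → 26 months.

26 months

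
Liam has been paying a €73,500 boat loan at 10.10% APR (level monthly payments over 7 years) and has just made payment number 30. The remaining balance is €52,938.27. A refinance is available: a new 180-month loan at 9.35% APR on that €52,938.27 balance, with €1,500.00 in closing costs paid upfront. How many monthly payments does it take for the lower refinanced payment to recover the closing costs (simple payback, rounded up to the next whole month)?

Current payment = 73,500 × 10.1%/12 / (1 − (1+0.0084167)^−84) = €1,223.99.
Refinanced payment = 52,938.27 × 0.0077917 / (1 − (1+0.0077917)^−180) = €548.01.
Monthly savings = €1,223.99 − €548.01 = €675.98.
Break-even = €1,500.00 / €675.98 = 2.22 → 3 months.

3 months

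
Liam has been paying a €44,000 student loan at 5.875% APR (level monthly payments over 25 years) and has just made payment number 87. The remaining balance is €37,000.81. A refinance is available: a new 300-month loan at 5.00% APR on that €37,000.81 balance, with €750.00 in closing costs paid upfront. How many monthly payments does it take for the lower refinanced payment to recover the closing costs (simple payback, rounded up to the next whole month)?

Current payment = 44,000 × 5.875%/12 / (1 − (1+0.0048958)^−300) = €280.14.
Refinanced payment = 37,000.81 × 0.0041667 / (1 − (1+0.0041667)^−300) = €216.30.
Monthly savings = €280.14 − €216.30 = €63.84.
Break-even = €750.00 / €63.84 = 11.75 → 12 months.

12 months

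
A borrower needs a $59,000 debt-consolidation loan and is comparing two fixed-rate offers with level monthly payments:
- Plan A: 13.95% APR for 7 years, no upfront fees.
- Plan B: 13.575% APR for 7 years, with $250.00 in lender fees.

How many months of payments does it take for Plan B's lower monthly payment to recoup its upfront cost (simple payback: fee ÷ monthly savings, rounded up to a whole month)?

21 months

Plan A: at 13.95% the monthly rate is 0.0116250, so the payment is 59,000 × 0.0116250 / (1 − 1.0116250^−84) = $1,104.03.
Plan B: at 13.575% the monthly rate is 0.0113125, so the payment is 59,000 × 0.0113125 / (1 − 1.0113125^−84) = $1,091.86.
Monthly savings = $1,104.03 − $1,091.86 = $12.17.
Break-even = $250.00 / $12.17 = 20.54 → 21 months.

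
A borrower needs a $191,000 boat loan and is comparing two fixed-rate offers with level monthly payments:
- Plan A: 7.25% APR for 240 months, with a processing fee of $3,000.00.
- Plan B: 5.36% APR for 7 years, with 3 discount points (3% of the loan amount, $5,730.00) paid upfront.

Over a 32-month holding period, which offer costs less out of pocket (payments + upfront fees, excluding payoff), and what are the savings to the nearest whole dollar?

Plan A: monthly rate = 7.25%/12 = 0.0060417; payment = 191,000 × 0.0060417 / (1 − (1+0.0060417)^−240) = $1,509.62.
Plan B: at 5.36% the monthly rate is 0.0044667, so the payment is 191,000 × 0.0044667 / (1 − 1.0044667^−84) = $2,732.00.
Over 32 months: Plan A costs 32 × $1,509.62 + $3,000.00 = $51,307.84; Plan B costs 32 × $2,732.00 + $5,730.00 = $93,154.00.
Plan A is cheaper by $93,154.00 − $51,307.84 = $41,846.16.

Plan A by $41,846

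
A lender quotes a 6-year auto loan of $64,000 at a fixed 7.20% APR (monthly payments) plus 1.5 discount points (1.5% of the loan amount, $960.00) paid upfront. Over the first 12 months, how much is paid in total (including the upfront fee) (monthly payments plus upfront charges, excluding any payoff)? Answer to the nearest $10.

$14,130

Monthly rate = 7.2%/12 = 0.0060000; payment = 64,000 × 0.0060000 / (1 − (1+0.0060000)^−72) = $1,097.29.
Total outlay = 12 × $1,097.29 + $960.00 = $14,127.48.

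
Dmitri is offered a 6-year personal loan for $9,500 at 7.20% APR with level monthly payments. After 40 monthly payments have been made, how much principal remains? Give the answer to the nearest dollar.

With monthly rate i = 7.2%/12 = 0.0060000, the balance after k of n payments is P · [(1+i)^n − (1+i)^k] / [(1+i)^n − 1].
(1+0.0060000)^72 = 1.53834807 and (1+0.0060000)^40 = 1.27033782, so the balance is 9,500 × (1.53834807 − 1.27033782) / (1.53834807 − 1) = $4,729.46.

$4,729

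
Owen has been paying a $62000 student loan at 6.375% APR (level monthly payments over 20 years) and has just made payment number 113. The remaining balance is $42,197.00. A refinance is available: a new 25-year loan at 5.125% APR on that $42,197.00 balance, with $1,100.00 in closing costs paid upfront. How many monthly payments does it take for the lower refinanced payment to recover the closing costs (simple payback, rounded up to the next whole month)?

Current payment = 62,000 × 6.375%/12 / (1 − (1+0.0053125)^−240) = $457.70.
Refinanced payment = 42,197.00 × 0.0042708 / (1 − (1+0.0042708)^−300) = $249.76.
Monthly savings = $457.70 − $249.76 = $207.94.
Break-even = $1,100.00 / $207.94 = 5.29 → 6 months.

6 months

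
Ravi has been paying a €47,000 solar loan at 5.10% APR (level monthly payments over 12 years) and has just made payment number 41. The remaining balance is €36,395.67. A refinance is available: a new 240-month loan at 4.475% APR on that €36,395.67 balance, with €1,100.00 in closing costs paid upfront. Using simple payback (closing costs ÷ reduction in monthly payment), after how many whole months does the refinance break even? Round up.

Current payment = 47,000 × 5.1%/12 / (1 − (1+0.0042500)^−144) = €437.06.
Refinanced payment = 36,395.67 × 0.0037292 / (1 − (1+0.0037292)^−240) = €229.77.
Monthly savings = €437.06 − €229.77 = €207.29.
Break-even = €1,100.00 / €207.29 = 5.31 → 6 months.

6 months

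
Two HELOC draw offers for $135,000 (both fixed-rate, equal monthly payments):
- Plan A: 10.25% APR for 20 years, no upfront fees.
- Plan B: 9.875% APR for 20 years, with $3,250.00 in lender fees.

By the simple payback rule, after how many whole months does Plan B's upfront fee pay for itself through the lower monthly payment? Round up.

Plan A: at 10.25% the monthly rate is 0.0085417, so the payment is 135,000 × 0.0085417 / (1 − 1.0085417^−240) = $1,325.22.
Plan B: at 9.875% the monthly rate is 0.0082292, so the payment is 135,000 × 0.0082292 / (1 − 1.0082292^−240) = $1,291.62.
Monthly savings = $1,325.22 − $1,291.62 = $33.60.
Break-even = $3,250.00 / $33.60 = 96.73 → 97 months.

97 months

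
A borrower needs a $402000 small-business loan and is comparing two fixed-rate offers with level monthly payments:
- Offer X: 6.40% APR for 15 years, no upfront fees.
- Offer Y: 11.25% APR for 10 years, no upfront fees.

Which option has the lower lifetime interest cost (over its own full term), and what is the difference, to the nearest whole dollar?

Offer X by $44,989

Offer X: at 6.40% the monthly rate is 0.0053333, so the payment is 402,000 × 0.0053333 / (1 − 1.0053333^−180) = $3,479.79.
Total interest on Offer X = 180 × $3,479.79 − $402,000 = $224,362.20.
Offer Y: at 11.25% the monthly rate is 0.0093750, so the payment is 402,000 × 0.0093750 / (1 − 1.0093750^−120) = $5,594.59.
Total interest on Offer Y = 120 × $5,594.59 − $402,000 = $269,350.80.
Offer X is lower by $44,988.60.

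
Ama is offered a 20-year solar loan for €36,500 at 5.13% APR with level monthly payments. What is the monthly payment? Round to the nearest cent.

€243.51

Monthly rate = 5.13%/12 = 0.0042750; payment = 36,500 × 0.0042750 / (1 − (1+0.0042750)^−240) = €243.51.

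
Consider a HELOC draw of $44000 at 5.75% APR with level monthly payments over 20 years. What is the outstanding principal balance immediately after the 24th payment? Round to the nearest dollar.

$41,512

With monthly rate i = 5.75%/12 = 0.0047917, the balance after k of n payments is P · [(1+i)^n − (1+i)^k] / [(1+i)^n − 1].
(1+0.0047917)^240 = 3.14953103 and (1+0.0047917)^24 = 1.12156536, so the balance is 44,000 × (3.14953103 − 1.12156536) / (3.14953103 − 1) = $41,511.61.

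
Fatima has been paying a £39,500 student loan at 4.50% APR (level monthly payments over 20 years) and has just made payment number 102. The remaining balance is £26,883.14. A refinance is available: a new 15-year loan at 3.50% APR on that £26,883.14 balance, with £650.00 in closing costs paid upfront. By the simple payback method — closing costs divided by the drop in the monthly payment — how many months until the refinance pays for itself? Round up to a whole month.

Current payment = 39,500 × 4.5%/12 / (1 − (1+0.0037500)^−240) = £249.90.
Refinanced payment = 26,883.14 × 0.0029167 / (1 − (1+0.0029167)^−180) = £192.18.
Monthly savings = £249.90 − £192.18 = £57.72.
Break-even = £650.00 / £57.72 = 11.26 → 12 months.

12 months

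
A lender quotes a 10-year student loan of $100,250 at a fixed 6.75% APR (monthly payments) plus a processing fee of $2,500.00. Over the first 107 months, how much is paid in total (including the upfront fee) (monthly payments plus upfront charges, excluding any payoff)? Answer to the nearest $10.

At 6.75% the monthly rate is 0.0056250, so the payment is 100,250 × 0.0056250 / (1 − 1.0056250^−120) = $1,151.11.
Total outlay = 107 × $1,151.11 + $2,500.00 = $125,668.77.

$125,670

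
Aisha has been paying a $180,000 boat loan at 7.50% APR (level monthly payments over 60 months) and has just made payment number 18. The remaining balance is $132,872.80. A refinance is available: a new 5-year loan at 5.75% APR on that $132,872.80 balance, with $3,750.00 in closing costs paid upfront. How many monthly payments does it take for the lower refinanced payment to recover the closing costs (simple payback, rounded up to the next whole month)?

Current payment = 180,000 × 7.5%/12 / (1 − (1+0.0062500)^−60) = $3,606.83.
Refinanced payment = 132,872.80 × 0.0047917 / (1 − (1+0.0047917)^−60) = $2,553.39.
Monthly savings = $3,606.83 − $2,553.39 = $1,053.44.
Break-even = $3,750.00 / $1,053.44 = 3.56 → 4 months.

4 months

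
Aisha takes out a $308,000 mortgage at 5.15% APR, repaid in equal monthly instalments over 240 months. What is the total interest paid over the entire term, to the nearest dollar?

$185,985

Monthly rate = 5.15%/12 = 0.0042917; payment = 308,000 × 0.0042917 / (1 − (1+0.0042917)^−240) = $2,058.27.
Total paid = 240 × $2,058.27 = $493,984.80; interest = $493,984.80 − $308,000 = $185,984.80.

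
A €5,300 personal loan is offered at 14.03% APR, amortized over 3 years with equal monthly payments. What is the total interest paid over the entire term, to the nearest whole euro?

At 14.03% the monthly rate is 0.0116917, so the payment is 5,300 × 0.0116917 / (1 − 1.0116917^−36) = €181.22.
Total paid = 36 × €181.22 = €6,523.92; interest = €6,523.92 − €5,300 = €1,223.92.

€1,224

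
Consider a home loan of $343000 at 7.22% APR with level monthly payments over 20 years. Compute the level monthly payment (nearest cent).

Monthly rate = 7.22%/12 = 0.0060167; payment = 343,000 × 0.0060167 / (1 − (1+0.0060167)^−240) = $2,704.76.

$2,704.76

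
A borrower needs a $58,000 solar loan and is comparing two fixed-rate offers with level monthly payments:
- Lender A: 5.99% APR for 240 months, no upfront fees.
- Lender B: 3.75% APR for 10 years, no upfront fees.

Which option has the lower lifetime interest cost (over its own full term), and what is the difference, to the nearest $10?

Lender A: at 5.99% the monthly rate is 0.0049917, so the payment is 58,000 × 0.0049917 / (1 − 1.0049917^−240) = $415.20.
Total interest on Lender A = 240 × $415.20 − $58,000 = $41,648.00.
Lender B: at 3.75% the monthly rate is 0.0031250, so the payment is 58,000 × 0.0031250 / (1 − 1.0031250^−120) = $580.36.
Total interest on Lender B = 120 × $580.36 − $58,000 = $11,643.20.
Lender B is lower by $30,004.80.

Lender B by $30,000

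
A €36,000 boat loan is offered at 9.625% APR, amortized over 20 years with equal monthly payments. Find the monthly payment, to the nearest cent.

At 9.625% the monthly rate is 0.0080208, so the payment is 36,000 × 0.0080208 / (1 − 1.0080208^−240) = €338.51.

€338.51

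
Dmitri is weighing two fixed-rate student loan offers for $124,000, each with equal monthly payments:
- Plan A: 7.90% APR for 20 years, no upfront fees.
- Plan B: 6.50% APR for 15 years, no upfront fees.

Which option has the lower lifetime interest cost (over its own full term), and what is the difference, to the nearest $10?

Plan B by $52,640

Plan A: monthly rate = 7.9%/12 = 0.0065833; payment = 124,000 × 0.0065833 / (1 − (1+0.0065833)^−240) = $1,029.48.
Total interest on Plan A = 240 × $1,029.48 − $124,000 = $123,075.20.
Plan B: monthly rate = 6.5%/12 = 0.0054167; payment = 124,000 × 0.0054167 / (1 − (1+0.0054167)^−180) = $1,080.17.
Total interest on Plan B = 180 × $1,080.17 − $124,000 = $70,430.60.
Plan B is lower by $52,644.60.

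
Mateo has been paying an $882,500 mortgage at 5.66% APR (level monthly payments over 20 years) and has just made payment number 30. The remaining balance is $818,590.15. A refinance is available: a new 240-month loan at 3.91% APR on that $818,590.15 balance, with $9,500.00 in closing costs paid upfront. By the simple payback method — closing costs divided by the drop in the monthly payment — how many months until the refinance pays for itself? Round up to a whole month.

8 months

Current payment = 882,500 × 5.66%/12 / (1 − (1+0.0047167)^−240) = $6,150.63.
Refinanced payment = 818,590.15 × 0.0032583 / (1 − (1+0.0032583)^−240) = $4,921.76.
Monthly savings = $6,150.63 − $4,921.76 = $1,228.87.
Break-even = $9,500.00 / $1,228.87 = 7.73 → 8 months.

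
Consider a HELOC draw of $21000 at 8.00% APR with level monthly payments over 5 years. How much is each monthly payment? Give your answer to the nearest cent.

$425.80

At 8.00% the monthly rate is 0.0066667, so the payment is 21,000 × 0.0066667 / (1 − 1.0066667^−60) = $425.80.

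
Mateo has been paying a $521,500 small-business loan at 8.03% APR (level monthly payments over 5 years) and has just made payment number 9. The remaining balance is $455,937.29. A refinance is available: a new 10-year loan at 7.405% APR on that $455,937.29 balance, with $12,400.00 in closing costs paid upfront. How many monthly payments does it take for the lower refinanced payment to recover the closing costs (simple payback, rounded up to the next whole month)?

Current payment = 521,500 × 8.03%/12 / (1 − (1+0.0066917)^−60) = $10,581.63.
Refinanced payment = 455,937.29 × 0.0061708 / (1 − (1+0.0061708)^−120) = $5,389.48.
Monthly savings = $10,581.63 − $5,389.48 = $5,192.15.
Break-even = $12,400.00 / $5,192.15 = 2.39 → 3 months.

3 months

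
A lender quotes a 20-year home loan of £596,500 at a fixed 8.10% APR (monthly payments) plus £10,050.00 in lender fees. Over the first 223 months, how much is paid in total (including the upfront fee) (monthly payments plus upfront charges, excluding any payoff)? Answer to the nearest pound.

£1,130,971

Monthly rate = 8.1%/12 = 0.0067500; payment = 596,500 × 0.0067500 / (1 − (1+0.0067500)^−240) = £5,026.55.
Total outlay = 223 × £5,026.55 + £10,050.00 = £1,130,970.65.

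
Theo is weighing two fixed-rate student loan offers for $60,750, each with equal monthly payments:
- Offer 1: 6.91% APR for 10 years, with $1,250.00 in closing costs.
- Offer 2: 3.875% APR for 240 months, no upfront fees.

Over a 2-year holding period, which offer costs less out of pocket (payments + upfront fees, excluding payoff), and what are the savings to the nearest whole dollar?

Offer 2 by $9,372

Offer 1: at 6.91% the monthly rate is 0.0057583, so the payment is 60,750 × 0.0057583 / (1 − 1.0057583^−120) = $702.54.
Offer 2: at 3.875% the monthly rate is 0.0032292, so the payment is 60,750 × 0.0032292 / (1 − 1.0032292^−240) = $364.14.
Over 24 months: Offer 1 costs 24 × $702.54 + $1,250.00 = $18,110.96; Offer 2 costs 24 × $364.14 = $8,739.36.
Offer 2 is cheaper by $18,110.96 − $8,739.36 = $9,371.60.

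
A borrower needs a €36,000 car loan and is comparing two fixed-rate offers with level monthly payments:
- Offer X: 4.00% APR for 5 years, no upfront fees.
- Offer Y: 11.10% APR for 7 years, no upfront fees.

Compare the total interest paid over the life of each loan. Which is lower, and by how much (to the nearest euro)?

Offer X by €12,158

Offer X: monthly rate = 4%/12 = 0.0033333; payment = 36,000 × 0.0033333 / (1 − (1+0.0033333)^−60) = €662.99.
Total interest on Offer X = 60 × €662.99 − €36,000 = €3,779.40.
Offer Y: at 11.10% the monthly rate is 0.0092500, so the payment is 36,000 × 0.0092500 / (1 − 1.0092500^−84) = €618.30.
Total interest on Offer Y = 84 × €618.30 − €36,000 = €15,937.20.
Offer X is lower by €12,157.80.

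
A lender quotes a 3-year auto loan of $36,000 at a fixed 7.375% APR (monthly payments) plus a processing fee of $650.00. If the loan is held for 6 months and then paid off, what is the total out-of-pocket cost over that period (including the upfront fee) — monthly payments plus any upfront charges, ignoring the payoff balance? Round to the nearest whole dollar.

At 7.375% the monthly rate is 0.0061458, so the payment is 36,000 × 0.0061458 / (1 − 1.0061458^−36) = $1,117.76.
Total outlay = 6 × $1,117.76 + $650.00 = $7,356.56.

$7,357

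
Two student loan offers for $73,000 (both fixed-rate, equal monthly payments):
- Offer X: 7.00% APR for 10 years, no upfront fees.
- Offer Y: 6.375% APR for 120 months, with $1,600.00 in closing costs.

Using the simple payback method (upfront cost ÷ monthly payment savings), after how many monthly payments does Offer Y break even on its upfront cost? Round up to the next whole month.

69 months

Offer X: monthly rate = 7%/12 = 0.0058333; payment = 73,000 × 0.0058333 / (1 − (1+0.0058333)^−120) = $847.59.
Offer Y: at 6.375% the monthly rate is 0.0053125, so the payment is 73,000 × 0.0053125 / (1 − 1.0053125^−120) = $824.26.
Monthly savings = $847.59 − $824.26 = $23.33.
Break-even = $1,600.00 / $23.33 = 68.58 → 69 months.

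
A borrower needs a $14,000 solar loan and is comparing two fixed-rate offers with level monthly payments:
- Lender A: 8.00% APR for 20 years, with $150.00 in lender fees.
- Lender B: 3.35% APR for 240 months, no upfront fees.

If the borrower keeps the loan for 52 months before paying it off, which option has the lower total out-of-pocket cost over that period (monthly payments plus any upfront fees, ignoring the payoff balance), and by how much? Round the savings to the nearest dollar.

Lender B by $2,073

Lender A: at 8.00% the monthly rate is 0.0066667, so the payment is 14,000 × 0.0066667 / (1 − 1.0066667^−240) = $117.10.
Lender B: monthly rate = 3.35%/12 = 0.0027917; payment = 14,000 × 0.0027917 / (1 − (1+0.0027917)^−240) = $80.12.
Over 52 months: Lender A costs 52 × $117.10 + $150.00 = $6,239.20; Lender B costs 52 × $80.12 = $4,166.24.
Lender B is cheaper by $6,239.20 − $4,166.24 = $2,072.96.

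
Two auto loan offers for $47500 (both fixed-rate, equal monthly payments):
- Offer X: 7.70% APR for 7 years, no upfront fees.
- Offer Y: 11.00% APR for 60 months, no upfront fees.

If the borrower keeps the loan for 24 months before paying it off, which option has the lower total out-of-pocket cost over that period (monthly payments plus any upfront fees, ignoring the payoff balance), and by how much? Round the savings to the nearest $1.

Offer X by $7,188

Offer X: at 7.70% the monthly rate is 0.0064167, so the payment is 47,500 × 0.0064167 / (1 − 1.0064167^−84) = $733.27.
Offer Y: at 11.00% the monthly rate is 0.0091667, so the payment is 47,500 × 0.0091667 / (1 − 1.0091667^−60) = $1,032.77.
Over 24 months: Offer X costs 24 × $733.27 = $17,598.48; Offer Y costs 24 × $1,032.77 = $24,786.48.
Offer X is cheaper by $24,786.48 − $17,598.48 = $7,188.00.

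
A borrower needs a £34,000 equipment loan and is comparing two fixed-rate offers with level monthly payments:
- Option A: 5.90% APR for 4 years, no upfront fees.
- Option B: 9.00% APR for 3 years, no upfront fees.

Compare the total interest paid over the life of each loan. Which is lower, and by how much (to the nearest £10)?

Option A: at 5.90% the monthly rate is 0.0049167, so the payment is 34,000 × 0.0049167 / (1 − 1.0049167^−48) = £796.93.
Total interest on Option A = 48 × £796.93 − £34,000 = £4,252.64.
Option B: monthly rate = 9%/12 = 0.0075000; payment = 34,000 × 0.0075000 / (1 − (1+0.0075000)^−36) = £1,081.19.
Total interest on Option B = 36 × £1,081.19 − £34,000 = £4,922.84.
Option A is lower by £670.20.

Option A by £670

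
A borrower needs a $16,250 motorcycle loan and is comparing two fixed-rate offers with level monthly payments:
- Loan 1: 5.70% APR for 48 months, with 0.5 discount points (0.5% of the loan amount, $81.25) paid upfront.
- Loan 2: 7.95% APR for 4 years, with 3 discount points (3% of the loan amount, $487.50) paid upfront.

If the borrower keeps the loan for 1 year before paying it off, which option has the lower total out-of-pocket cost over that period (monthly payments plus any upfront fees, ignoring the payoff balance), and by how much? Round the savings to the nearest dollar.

Loan 1: at 5.70% the monthly rate is 0.0047500, so the payment is 16,250 × 0.0047500 / (1 − 1.0047500^−48) = $379.40.
Loan 2: monthly rate = 7.95%/12 = 0.0066250; payment = 16,250 × 0.0066250 / (1 − (1+0.0066250)^−48) = $396.33.
Over 12 months: Loan 1 costs 12 × $379.40 + $81.25 = $4,634.05; Loan 2 costs 12 × $396.33 + $487.50 = $5,243.46.
Loan 1 is cheaper by $5,243.46 − $4,634.05 = $609.41.

Loan 1 by $609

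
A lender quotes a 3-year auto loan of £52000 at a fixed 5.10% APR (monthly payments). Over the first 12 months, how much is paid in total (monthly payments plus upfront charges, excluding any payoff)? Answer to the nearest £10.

£18,730

Monthly rate = 5.1%/12 = 0.0042500; payment = 52,000 × 0.0042500 / (1 − (1+0.0042500)^−36) = £1,560.82.
Total outlay = 12 × £1,560.82 = £18,729.84.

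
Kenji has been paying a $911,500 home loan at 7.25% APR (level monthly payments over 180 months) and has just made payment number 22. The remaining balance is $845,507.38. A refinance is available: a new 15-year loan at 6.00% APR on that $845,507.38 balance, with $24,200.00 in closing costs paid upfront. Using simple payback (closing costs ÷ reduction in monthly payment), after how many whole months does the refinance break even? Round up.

Current payment = 911,500 × 7.25%/12 / (1 − (1+0.0060417)^−180) = $8,320.75.
Refinanced payment = 845,507.38 × 0.0050000 / (1 − (1+0.0050000)^−180) = $7,134.87.
Monthly savings = $8,320.75 − $7,134.87 = $1,185.88.
Break-even = $24,200.00 / $1,185.88 = 20.41 → 21 months.

21 months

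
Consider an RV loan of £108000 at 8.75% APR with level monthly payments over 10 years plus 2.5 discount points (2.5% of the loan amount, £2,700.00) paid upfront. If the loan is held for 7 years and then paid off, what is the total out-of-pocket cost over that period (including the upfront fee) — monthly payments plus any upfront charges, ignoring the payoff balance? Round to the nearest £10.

£116,400

Monthly rate = 8.75%/12 = 0.0072917; payment = 108,000 × 0.0072917 / (1 − (1+0.0072917)^−120) = £1,353.53.
Total outlay = 84 × £1,353.53 + £2,700.00 = £116,396.52.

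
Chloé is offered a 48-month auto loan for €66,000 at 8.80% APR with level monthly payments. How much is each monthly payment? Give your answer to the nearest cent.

€1,636.15

Monthly rate = 8.8%/12 = 0.0073333; payment = 66,000 × 0.0073333 / (1 − (1+0.0073333)^−48) = €1,636.15.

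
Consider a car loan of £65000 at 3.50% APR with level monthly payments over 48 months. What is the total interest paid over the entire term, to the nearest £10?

At 3.50% the monthly rate is 0.0029167, so the payment is 65,000 × 0.0029167 / (1 − 1.0029167^−48) = £1,453.14.
Total paid = 48 × £1,453.14 = £69,750.72; interest = £69,750.72 − £65,000 = £4,750.72.

£4,750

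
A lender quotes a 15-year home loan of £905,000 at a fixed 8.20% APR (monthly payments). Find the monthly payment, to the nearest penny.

£8,753.47

Monthly rate = 8.2%/12 = 0.0068333; payment = 905,000 × 0.0068333 / (1 − (1+0.0068333)^−180) = £8,753.47.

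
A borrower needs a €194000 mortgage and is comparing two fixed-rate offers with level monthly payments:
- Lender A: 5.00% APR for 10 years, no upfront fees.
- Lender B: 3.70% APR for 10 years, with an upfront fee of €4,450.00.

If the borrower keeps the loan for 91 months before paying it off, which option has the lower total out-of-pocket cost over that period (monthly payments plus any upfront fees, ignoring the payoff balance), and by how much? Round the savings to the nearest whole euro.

Lender B by €6,566

Lender A: monthly rate = 5%/12 = 0.0041667; payment = 194,000 × 0.0041667 / (1 − (1+0.0041667)^−120) = €2,057.67.
Lender B: monthly rate = 3.7%/12 = 0.0030833; payment = 194,000 × 0.0030833 / (1 − (1+0.0030833)^−120) = €1,936.61.
Over 91 months: Lender A costs 91 × €2,057.67 = €187,247.97; Lender B costs 91 × €1,936.61 + €4,450.00 = €180,681.51.
Lender B is cheaper by €187,247.97 − €180,681.51 = €6,566.46.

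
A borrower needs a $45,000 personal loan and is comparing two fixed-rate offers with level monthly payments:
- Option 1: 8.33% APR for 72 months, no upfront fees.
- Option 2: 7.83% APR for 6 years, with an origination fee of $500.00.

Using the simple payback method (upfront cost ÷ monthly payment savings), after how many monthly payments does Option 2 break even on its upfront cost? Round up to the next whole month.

46 months

Option 1: at 8.33% the monthly rate is 0.0069417, so the payment is 45,000 × 0.0069417 / (1 − 1.0069417^−72) = $796.27.
Option 2: monthly rate = 7.83%/12 = 0.0065250; payment = 45,000 × 0.0065250 / (1 − (1+0.0065250)^−72) = $785.27.
Monthly savings = $796.27 − $785.27 = $11.00.
Break-even = $500.00 / $11.00 = 45.45 → 46 months.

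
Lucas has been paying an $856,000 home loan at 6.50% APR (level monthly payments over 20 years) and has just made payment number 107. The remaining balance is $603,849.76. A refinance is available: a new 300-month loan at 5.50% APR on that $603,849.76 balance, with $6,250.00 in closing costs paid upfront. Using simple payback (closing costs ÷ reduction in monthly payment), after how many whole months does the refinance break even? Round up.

Current payment = 856,000 × 6.5%/12 / (1 − (1+0.0054167)^−240) = $6,382.11.
Refinanced payment = 603,849.76 × 0.0045833 / (1 − (1+0.0045833)^−300) = $3,708.17.
Monthly savings = $6,382.11 − $3,708.17 = $2,673.94.
Break-even = $6,250.00 / $2,673.94 = 2.34 → 3 months.

3 months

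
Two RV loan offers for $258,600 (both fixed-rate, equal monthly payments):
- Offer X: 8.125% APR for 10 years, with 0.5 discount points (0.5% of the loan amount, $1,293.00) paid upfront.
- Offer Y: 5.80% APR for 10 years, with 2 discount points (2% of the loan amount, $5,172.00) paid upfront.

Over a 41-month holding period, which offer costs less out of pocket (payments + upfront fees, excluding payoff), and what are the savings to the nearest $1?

Offer X: at 8.125% the monthly rate is 0.0067708, so the payment is 258,600 × 0.0067708 / (1 − 1.0067708^−120) = $3,154.64.
Offer Y: at 5.80% the monthly rate is 0.0048333, so the payment is 258,600 × 0.0048333 / (1 − 1.0048333^−120) = $2,845.09.
Over 41 months: Offer X costs 41 × $3,154.64 + $1,293.00 = $130,633.24; Offer Y costs 41 × $2,845.09 + $5,172.00 = $121,820.69.
Offer Y is cheaper by $130,633.24 − $121,820.69 = $8,812.55.

Offer Y by $8,813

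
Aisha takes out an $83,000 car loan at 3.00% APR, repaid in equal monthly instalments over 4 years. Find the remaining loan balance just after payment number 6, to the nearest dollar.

With monthly rate i = 3%/12 = 0.0025000, the balance after k of n payments is P · [(1+i)^n − (1+i)^k] / [(1+i)^n − 1].
(1+0.0025000)^48 = 1.12732802 and (1+0.0025000)^6 = 1.01509406, so the balance is 83,000 × (1.12732802 − 1.01509406) / (1.12732802 − 1) = $73,160.79.

$73,161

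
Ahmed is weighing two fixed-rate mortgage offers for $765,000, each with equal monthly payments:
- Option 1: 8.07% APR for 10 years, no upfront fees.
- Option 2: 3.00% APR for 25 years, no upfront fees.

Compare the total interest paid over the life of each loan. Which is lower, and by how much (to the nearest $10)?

Option 1: at 8.07% the monthly rate is 0.0067250, so the payment is 765,000 × 0.0067250 / (1 − 1.0067250^−120) = $9,309.88.
Total interest on Option 1 = 120 × $9,309.88 − $765,000 = $352,185.60.
Option 2: at 3.00% the monthly rate is 0.0025000, so the payment is 765,000 × 0.0025000 / (1 − 1.0025000^−300) = $3,627.72.
Total interest on Option 2 = 300 × $3,627.72 − $765,000 = $323,316.00.
Option 2 is lower by $28,869.60.

Option 2 by $28,870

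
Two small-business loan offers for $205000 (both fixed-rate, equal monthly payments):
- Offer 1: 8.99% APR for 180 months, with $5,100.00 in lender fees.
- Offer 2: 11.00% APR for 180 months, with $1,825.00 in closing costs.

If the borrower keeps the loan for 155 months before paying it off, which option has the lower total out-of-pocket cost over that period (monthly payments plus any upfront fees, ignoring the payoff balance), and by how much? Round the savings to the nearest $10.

Offer 1 by $35,780

Offer 1: at 8.99% the monthly rate is 0.0074917, so the payment is 205,000 × 0.0074917 / (1 − 1.0074917^−180) = $2,078.03.
Offer 2: monthly rate = 11%/12 = 0.0091667; payment = 205,000 × 0.0091667 / (1 − (1+0.0091667)^−180) = $2,330.02.
Over 155 months: Offer 1 costs 155 × $2,078.03 + $5,100.00 = $327,194.65; Offer 2 costs 155 × $2,330.02 + $1,825.00 = $362,978.10.
Offer 1 is cheaper by $362,978.10 − $327,194.65 = $35,783.45.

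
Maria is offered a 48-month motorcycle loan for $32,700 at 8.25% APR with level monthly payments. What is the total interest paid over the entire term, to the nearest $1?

Monthly rate = 8.25%/12 = 0.0068750; payment = 32,700 × 0.0068750 / (1 − (1+0.0068750)^−48) = $802.15.
Total paid = 48 × $802.15 = $38,503.20; interest = $38,503.20 − $32,700 = $5,803.20.

$5,803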